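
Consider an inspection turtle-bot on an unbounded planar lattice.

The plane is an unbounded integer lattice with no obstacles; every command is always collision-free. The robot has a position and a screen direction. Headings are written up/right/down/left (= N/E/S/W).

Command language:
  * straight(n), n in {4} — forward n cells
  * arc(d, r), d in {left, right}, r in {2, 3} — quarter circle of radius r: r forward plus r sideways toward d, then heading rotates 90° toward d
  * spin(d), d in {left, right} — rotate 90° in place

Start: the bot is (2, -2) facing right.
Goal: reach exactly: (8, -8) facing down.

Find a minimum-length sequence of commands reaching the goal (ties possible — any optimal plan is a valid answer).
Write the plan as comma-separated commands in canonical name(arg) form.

from: (2, -2) facing right
t=1 arc(right, 2) ⇒ (4, -4) facing down
t=2 arc(left, 2) ⇒ (6, -6) facing right
t=3 arc(right, 2) ⇒ (8, -8) facing down
shorter routes all fall short; 3 is best.

arc(right, 2), arc(left, 2), arc(right, 2)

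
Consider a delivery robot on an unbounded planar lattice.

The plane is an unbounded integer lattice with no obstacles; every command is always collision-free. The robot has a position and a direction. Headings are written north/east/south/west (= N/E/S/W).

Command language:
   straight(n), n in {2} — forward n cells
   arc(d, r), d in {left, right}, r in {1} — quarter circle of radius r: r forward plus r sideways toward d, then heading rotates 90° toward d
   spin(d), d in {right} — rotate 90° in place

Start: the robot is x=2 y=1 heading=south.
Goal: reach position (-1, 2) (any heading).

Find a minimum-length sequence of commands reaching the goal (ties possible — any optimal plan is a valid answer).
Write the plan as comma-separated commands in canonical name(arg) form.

arc(right, 1), arc(right, 1), arc(left, 1)

begin: x=2 y=1 heading=south
[1] after arc(right, 1): x=1 y=0 heading=west
[2] after arc(right, 1): x=0 y=1 heading=north
[3] after arc(left, 1): x=-1 y=2 heading=west
no 2-step plan works, so 3 is optimal.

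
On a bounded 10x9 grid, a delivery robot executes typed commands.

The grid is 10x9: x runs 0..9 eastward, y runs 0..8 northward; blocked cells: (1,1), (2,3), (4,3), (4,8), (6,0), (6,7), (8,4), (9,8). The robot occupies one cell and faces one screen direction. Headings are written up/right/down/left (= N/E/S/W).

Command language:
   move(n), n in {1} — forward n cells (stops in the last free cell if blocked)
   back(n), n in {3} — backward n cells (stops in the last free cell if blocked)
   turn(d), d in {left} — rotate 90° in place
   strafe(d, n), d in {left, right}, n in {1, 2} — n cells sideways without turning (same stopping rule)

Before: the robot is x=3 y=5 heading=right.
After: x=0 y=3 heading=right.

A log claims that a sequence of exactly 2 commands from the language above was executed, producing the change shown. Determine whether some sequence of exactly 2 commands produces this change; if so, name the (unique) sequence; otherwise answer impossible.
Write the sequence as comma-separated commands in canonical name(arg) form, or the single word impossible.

key: running strafe(right, 2) before back(3) would end elsewhere — order is forced
initial: x=3 y=5 heading=right
step 1 (back(3)): x=0 y=5 heading=right
step 2 (strafe(right, 2)): x=0 y=3 heading=right
no rival 2-sequence matches.

back(3), strafe(right, 2)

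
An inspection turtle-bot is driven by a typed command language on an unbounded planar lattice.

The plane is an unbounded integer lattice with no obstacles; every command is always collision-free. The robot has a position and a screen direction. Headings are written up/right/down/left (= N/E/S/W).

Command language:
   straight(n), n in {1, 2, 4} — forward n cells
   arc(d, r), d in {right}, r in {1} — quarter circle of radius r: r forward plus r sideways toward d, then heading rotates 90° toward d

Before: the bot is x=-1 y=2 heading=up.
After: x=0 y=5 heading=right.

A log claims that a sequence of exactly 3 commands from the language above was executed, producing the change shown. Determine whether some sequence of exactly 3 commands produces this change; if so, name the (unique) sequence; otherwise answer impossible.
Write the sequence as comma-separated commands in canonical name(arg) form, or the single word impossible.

straight(1), straight(1), arc(right, 1)

key: order matters: swapping straight(1) and arc(right, 1) lands elsewhere
from: x=-1 y=2 heading=up
t=1 straight(1) ⇒ x=-1 y=3 heading=up
t=2 straight(1) ⇒ x=-1 y=4 heading=up
t=3 arc(right, 1) ⇒ x=0 y=5 heading=right
no other 3-command option fits: unique.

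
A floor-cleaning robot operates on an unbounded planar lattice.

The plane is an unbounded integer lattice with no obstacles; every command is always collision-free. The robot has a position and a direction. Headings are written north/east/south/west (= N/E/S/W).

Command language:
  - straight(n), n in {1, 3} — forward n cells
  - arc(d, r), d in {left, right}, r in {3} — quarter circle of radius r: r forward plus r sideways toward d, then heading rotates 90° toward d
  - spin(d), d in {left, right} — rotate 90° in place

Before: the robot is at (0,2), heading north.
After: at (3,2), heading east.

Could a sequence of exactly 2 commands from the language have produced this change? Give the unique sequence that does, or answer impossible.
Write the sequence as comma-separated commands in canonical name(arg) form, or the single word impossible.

key: cell and facing (now E) both changed — the 2 commands mix motion and turning
from: at (0,2), heading north
step 1 (spin(right)): at (0,2), heading east
step 2 (straight(3)): at (3,2), heading east
uniquely the one of 36 2-step routes that fits.

spin(right), straight(3)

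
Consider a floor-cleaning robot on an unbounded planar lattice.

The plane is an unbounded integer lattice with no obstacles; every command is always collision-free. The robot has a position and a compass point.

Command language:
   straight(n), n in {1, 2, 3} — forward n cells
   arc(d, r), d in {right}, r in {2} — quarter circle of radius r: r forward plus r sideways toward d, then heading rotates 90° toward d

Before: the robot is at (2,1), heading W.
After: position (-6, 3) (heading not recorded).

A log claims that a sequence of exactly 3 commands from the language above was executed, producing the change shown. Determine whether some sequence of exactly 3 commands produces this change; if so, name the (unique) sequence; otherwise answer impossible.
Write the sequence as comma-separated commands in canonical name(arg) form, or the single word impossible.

key: running arc(right, 2) before straight(3) would end elsewhere — order is forced
begin: at (2,1), heading W
[1] after straight(3): at (-1,1), heading W
[2] after straight(3): at (-4,1), heading W
[3] after arc(right, 2): at (-6,3), heading N
no other 3-command option fits: unique.

straight(3), straight(3), arc(right, 2)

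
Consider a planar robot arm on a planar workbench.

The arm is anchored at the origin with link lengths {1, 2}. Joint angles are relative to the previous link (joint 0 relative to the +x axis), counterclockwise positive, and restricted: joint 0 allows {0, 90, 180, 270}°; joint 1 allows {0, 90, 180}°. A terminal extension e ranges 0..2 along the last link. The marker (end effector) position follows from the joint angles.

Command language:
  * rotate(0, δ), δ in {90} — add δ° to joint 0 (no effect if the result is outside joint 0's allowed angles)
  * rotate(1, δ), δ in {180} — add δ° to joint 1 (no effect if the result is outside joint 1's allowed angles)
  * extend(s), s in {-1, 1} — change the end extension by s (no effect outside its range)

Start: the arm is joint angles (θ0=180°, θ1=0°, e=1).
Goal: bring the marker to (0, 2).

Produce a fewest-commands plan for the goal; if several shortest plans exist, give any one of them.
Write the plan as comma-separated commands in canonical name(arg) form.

initial: joint angles (θ0=180°, θ1=0°, e=1)
[1] after rotate(0, 90): joint angles (θ0=270°, θ1=0°, e=1)
[2] after rotate(1, 180): joint angles (θ0=270°, θ1=180°, e=1)
minimal: 2 command(s), checked below 2.

rotate(0, 90), rotate(1, 180)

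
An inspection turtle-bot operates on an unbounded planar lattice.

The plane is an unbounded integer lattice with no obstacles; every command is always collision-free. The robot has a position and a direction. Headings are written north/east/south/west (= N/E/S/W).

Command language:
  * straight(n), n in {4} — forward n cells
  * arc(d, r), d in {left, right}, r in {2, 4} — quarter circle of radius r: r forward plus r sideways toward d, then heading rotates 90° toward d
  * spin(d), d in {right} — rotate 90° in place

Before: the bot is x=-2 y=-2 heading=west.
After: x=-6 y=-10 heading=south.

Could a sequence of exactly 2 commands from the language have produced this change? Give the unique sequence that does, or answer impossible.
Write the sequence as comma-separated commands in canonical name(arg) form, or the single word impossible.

key: position moved to (-6,-10) AND the heading swung to S — translation plus rotation needed
from: x=-2 y=-2 heading=west
1. arc(left, 4) → x=-6 y=-6 heading=south
2. straight(4) → x=-6 y=-10 heading=south
uniquely the one of 36 2-step routes that fits.

arc(left, 4), straight(4)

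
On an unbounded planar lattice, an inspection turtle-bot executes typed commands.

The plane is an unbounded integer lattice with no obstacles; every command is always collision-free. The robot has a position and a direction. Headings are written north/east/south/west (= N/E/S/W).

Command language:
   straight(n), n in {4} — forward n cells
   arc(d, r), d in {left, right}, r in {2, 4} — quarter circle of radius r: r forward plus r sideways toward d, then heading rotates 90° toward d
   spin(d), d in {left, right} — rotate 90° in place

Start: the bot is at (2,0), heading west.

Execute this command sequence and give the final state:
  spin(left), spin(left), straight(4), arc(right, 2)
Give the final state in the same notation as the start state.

t0: at (2,0), heading west
[1] after spin(left): at (2,0), heading south
[2] after spin(left): at (2,0), heading east
[3] after straight(4): at (6,0), heading east
[4] after arc(right, 2): at (8,-2), heading south

at (8,-2), heading south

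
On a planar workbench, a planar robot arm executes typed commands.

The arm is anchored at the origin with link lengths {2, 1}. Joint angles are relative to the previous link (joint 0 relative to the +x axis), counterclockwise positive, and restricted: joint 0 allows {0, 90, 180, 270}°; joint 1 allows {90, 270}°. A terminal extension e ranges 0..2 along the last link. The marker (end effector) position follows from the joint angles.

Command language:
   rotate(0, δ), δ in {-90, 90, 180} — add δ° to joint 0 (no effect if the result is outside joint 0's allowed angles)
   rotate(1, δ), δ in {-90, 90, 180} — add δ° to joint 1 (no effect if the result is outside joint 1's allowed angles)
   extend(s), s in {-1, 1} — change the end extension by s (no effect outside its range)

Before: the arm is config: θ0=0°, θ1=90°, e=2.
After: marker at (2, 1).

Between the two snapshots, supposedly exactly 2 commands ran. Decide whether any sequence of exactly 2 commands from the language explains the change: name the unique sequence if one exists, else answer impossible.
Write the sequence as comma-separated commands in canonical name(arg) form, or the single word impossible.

t0: config: θ0=0°, θ1=90°, e=2
[1] after extend(-1): config: θ0=0°, θ1=90°, e=1
[2] after extend(-1): config: θ0=0°, θ1=90°, e=0
uniquely the one of 64 2-step routes that fits.

extend(-1), extend(-1)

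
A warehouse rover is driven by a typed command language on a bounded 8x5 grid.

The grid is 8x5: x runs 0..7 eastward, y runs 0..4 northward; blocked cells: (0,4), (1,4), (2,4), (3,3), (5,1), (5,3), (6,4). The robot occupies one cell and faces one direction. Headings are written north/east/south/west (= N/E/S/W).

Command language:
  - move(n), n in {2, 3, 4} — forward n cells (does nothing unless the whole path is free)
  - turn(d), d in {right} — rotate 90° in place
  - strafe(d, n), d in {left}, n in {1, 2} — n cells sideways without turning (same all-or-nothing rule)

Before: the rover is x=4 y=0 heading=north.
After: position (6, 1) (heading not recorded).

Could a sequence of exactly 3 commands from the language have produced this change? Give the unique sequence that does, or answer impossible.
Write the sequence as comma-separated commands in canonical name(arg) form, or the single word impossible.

turn(right), move(2), strafe(left, 1)

key: order matters: swapping turn(right) and strafe(left, 1) lands elsewhere
initial: x=4 y=0 heading=north
[1] after turn(right): x=4 y=0 heading=east
[2] after move(2): x=6 y=0 heading=east
[3] after strafe(left, 1): x=6 y=1 heading=east
all 216 alternatives checked — unique.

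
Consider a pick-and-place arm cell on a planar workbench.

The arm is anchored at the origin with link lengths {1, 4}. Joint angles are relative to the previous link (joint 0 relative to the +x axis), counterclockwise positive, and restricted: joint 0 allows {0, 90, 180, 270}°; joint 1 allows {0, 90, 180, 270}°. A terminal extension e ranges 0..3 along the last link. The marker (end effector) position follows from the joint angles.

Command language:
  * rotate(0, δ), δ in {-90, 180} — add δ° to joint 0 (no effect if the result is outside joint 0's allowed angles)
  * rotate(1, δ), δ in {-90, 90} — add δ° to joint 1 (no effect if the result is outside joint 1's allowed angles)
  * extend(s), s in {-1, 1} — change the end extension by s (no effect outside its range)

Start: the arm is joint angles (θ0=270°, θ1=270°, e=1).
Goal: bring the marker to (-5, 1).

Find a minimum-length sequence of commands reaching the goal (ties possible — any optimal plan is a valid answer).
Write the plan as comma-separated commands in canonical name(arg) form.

from: joint angles (θ0=270°, θ1=270°, e=1)
1. rotate(1, -90) → joint angles (θ0=270°, θ1=180°, e=1)
2. rotate(1, -90) → joint angles (θ0=270°, θ1=90°, e=1)
3. rotate(0, 180) → joint angles (θ0=90°, θ1=90°, e=1)
no 2-step plan works, so 3 is optimal.

rotate(1, -90), rotate(1, -90), rotate(0, 180)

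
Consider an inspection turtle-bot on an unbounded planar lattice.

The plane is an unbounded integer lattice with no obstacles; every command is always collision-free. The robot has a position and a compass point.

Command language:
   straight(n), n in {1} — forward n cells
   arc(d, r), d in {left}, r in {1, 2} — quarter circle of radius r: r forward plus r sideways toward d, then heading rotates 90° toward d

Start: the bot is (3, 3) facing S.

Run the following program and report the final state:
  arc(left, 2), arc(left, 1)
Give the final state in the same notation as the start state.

start: (3, 3) facing S
1. arc(left, 2) → (5, 1) facing E
2. arc(left, 1) → (6, 2) facing N

(6, 2) facing N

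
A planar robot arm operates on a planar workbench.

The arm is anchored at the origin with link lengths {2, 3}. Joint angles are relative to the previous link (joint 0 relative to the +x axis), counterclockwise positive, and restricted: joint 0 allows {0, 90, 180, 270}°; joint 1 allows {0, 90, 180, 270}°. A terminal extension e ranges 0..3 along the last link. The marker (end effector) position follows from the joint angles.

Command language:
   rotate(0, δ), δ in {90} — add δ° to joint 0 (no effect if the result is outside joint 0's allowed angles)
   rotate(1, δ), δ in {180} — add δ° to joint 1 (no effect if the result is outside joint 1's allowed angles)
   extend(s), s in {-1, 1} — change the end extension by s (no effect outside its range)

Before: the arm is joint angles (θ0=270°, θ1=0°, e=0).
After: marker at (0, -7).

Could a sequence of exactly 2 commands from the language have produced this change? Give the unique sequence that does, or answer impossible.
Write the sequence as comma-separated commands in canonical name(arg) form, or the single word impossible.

extend(1), extend(1)

begin: joint angles (θ0=270°, θ1=0°, e=0)
[1] after extend(1): joint angles (θ0=270°, θ1=0°, e=1)
[2] after extend(1): joint angles (θ0=270°, θ1=0°, e=2)
no other 2-command option fits: unique.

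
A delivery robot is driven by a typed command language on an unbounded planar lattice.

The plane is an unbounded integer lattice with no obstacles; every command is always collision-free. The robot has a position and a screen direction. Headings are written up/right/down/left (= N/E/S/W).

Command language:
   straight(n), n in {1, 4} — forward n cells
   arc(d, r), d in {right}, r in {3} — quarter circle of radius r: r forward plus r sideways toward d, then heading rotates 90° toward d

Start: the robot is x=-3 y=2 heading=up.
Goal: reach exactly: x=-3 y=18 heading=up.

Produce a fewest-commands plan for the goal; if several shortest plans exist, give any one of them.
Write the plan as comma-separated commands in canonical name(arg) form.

from: x=-3 y=2 heading=up
t=1 straight(4) ⇒ x=-3 y=6 heading=up
t=2 straight(4) ⇒ x=-3 y=10 heading=up
t=3 straight(4) ⇒ x=-3 y=14 heading=up
t=4 straight(4) ⇒ x=-3 y=18 heading=up
nothing shorter than 4 reaches the goal.

straight(4), straight(4), straight(4), straight(4)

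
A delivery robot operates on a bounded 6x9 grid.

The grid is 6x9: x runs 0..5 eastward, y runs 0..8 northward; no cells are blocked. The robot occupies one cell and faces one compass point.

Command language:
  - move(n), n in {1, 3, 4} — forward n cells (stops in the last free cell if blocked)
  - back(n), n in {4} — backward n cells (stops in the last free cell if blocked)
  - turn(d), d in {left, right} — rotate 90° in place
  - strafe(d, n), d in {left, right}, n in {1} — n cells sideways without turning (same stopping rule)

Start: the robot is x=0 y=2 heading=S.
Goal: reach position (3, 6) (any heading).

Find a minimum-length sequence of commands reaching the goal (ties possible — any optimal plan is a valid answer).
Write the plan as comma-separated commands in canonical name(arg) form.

initial: x=0 y=2 heading=S
step 1 (back(4)): x=0 y=6 heading=S
step 2 (turn(left)): x=0 y=6 heading=E
step 3 (move(3)): x=3 y=6 heading=E
minimal: 3 command(s), checked below 3.

back(4), turn(left), move(3)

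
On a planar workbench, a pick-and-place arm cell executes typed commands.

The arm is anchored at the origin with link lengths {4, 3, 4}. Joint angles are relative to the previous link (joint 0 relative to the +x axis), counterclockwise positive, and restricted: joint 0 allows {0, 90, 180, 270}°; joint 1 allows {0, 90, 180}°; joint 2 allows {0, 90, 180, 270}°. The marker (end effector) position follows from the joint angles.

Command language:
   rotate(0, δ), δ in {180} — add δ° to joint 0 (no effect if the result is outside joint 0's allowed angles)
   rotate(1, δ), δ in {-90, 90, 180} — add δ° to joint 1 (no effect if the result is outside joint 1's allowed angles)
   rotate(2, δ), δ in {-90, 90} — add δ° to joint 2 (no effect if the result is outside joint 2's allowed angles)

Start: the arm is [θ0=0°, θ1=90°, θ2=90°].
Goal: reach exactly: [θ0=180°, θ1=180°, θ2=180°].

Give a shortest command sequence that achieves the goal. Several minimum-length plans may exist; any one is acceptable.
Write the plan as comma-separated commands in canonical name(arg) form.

rotate(2, 90), rotate(1, 90), rotate(0, 180)

start: [θ0=0°, θ1=90°, θ2=90°]
t=1 rotate(2, 90) ⇒ [θ0=0°, θ1=90°, θ2=180°]
t=2 rotate(1, 90) ⇒ [θ0=0°, θ1=180°, θ2=180°]
t=3 rotate(0, 180) ⇒ [θ0=180°, θ1=180°, θ2=180°]
shorter routes all fall short; 3 is best.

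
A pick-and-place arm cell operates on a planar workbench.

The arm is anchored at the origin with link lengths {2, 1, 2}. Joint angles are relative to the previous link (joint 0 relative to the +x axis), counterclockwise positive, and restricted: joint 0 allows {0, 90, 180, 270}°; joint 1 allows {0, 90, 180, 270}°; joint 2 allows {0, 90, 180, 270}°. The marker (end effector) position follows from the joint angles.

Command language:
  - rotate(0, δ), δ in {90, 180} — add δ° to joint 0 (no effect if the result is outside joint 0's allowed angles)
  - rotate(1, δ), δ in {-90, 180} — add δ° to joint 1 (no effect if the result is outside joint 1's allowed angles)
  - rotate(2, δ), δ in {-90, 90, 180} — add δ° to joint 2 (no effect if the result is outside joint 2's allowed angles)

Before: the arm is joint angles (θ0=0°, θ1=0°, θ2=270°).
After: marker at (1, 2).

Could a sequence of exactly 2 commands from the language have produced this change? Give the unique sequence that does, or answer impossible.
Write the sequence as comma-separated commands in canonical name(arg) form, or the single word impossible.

rotate(1, -90), rotate(1, -90)

start: joint angles (θ0=0°, θ1=0°, θ2=270°)
t=1 rotate(1, -90) ⇒ joint angles (θ0=0°, θ1=270°, θ2=270°)
t=2 rotate(1, -90) ⇒ joint angles (θ0=0°, θ1=180°, θ2=270°)
all 49 alternatives checked — unique.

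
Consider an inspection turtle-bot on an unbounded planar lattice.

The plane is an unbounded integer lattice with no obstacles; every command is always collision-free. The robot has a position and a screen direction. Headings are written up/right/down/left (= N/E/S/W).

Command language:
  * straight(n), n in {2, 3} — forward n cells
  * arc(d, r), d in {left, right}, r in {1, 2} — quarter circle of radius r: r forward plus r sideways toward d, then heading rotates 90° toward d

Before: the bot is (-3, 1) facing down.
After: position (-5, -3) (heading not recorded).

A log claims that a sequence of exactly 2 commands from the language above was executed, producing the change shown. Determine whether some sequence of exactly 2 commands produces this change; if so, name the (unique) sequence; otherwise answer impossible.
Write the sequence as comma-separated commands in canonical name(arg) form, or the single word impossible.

key: order matters: swapping straight(2) and arc(right, 2) lands elsewhere
initial: (-3, 1) facing down
1. straight(2) → (-3, -1) facing down
2. arc(right, 2) → (-5, -3) facing left
all 36 alternatives checked — unique.

straight(2), arc(right, 2)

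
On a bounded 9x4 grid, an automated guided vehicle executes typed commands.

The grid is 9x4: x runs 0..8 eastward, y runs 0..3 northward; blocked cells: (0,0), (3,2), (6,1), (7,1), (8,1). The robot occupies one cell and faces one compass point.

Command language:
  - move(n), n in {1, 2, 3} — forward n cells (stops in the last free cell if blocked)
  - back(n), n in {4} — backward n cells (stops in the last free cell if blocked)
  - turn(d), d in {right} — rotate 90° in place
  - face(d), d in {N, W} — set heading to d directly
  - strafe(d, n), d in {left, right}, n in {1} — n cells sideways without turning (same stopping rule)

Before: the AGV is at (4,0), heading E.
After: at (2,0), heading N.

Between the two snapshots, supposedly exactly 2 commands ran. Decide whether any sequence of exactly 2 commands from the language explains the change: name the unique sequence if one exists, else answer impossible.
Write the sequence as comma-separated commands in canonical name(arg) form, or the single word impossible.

checked all 2-command options: none fits.

impossible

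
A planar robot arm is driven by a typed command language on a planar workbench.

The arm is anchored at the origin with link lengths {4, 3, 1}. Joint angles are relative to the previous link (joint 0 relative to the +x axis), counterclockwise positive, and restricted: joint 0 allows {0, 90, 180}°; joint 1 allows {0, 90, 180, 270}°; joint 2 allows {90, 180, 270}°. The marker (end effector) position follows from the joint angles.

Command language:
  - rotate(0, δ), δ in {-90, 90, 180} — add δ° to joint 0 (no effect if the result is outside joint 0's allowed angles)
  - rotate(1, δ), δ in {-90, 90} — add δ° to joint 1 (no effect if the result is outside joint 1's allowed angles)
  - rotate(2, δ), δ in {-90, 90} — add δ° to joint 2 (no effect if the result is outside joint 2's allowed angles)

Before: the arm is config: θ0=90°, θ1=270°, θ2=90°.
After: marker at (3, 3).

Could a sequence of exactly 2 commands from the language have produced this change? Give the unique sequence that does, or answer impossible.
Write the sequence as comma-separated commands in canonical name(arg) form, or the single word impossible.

rotate(2, 90), rotate(2, 90)

start: config: θ0=90°, θ1=270°, θ2=90°
step 1 (rotate(2, 90)): config: θ0=90°, θ1=270°, θ2=180°
step 2 (rotate(2, 90)): config: θ0=90°, θ1=270°, θ2=270°
no rival 2-sequence matches.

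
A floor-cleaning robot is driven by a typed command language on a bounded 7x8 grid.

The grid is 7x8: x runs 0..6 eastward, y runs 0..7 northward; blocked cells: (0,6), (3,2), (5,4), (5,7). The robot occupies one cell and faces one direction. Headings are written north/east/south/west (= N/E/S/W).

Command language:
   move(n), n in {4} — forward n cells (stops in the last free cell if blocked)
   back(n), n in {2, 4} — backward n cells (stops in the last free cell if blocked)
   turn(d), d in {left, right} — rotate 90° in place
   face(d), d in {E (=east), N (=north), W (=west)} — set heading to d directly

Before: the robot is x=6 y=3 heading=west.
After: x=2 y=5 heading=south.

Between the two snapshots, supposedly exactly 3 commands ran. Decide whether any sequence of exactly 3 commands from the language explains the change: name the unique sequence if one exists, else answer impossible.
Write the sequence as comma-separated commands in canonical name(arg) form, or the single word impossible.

move(4), turn(left), back(2)

key: running back(2) before move(4) would end elsewhere — order is forced
begin: x=6 y=3 heading=west
[1] after move(4): x=2 y=3 heading=west
[2] after turn(left): x=2 y=3 heading=south
[3] after back(2): x=2 y=5 heading=south
no other 3-command option fits: unique.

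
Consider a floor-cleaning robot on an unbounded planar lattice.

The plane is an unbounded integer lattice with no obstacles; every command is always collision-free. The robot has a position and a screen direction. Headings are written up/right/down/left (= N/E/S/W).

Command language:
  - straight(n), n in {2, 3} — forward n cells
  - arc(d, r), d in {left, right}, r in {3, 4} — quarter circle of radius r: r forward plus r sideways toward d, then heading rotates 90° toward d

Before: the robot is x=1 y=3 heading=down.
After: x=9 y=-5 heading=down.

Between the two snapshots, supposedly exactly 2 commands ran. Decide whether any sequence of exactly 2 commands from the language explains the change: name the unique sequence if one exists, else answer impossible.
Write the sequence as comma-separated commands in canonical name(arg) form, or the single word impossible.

arc(left, 4), arc(right, 4)

key: running arc(right, 4) before arc(left, 4) would end elsewhere — order is forced
start: x=1 y=3 heading=down
t=1 arc(left, 4) ⇒ x=5 y=-1 heading=right
t=2 arc(right, 4) ⇒ x=9 y=-5 heading=down
all 36 alternatives checked — unique.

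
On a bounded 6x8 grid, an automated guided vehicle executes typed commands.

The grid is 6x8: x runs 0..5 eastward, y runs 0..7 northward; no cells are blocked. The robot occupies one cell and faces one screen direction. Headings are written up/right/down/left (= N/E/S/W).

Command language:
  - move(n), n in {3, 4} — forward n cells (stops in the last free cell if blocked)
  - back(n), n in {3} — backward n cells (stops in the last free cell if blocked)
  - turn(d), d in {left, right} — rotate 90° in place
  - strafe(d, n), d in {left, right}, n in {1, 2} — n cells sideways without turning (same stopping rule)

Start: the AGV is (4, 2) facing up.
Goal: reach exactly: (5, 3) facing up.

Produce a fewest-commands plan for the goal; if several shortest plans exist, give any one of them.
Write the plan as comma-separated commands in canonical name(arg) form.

begin: (4, 2) facing up
[1] after strafe(right, 1): (5, 2) facing up
[2] after move(4): (5, 6) facing up
[3] after back(3): (5, 3) facing up
minimal: 3 command(s), checked below 3.

strafe(right, 1), move(4), back(3)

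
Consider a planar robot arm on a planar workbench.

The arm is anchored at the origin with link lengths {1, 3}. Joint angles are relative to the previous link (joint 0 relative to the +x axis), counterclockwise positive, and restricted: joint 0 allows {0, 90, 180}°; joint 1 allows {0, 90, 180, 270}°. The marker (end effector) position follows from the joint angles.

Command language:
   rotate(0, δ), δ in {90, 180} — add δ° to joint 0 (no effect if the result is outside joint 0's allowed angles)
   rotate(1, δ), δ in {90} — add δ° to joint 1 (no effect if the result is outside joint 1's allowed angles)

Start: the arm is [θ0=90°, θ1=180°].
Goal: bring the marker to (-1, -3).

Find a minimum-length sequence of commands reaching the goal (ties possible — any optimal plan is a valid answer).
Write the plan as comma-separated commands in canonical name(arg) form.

t0: [θ0=90°, θ1=180°]
1. rotate(0, 90) → [θ0=180°, θ1=180°]
2. rotate(1, 90) → [θ0=180°, θ1=270°]
3. rotate(1, 90) → [θ0=180°, θ1=0°]
4. rotate(1, 90) → [θ0=180°, θ1=90°]
minimal: 4 command(s), checked below 4.

rotate(0, 90), rotate(1, 90), rotate(1, 90), rotate(1, 90)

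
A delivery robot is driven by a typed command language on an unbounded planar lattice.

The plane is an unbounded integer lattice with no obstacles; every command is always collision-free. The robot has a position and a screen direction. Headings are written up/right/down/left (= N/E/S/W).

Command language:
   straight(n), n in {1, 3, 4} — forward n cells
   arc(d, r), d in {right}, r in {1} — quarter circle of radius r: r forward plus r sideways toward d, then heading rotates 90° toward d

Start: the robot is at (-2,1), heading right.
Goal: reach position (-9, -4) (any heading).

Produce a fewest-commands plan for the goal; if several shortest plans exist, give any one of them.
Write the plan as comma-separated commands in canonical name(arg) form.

arc(right, 1), straight(3), arc(right, 1), straight(4), straight(3)

t0: at (-2,1), heading right
step 1 (arc(right, 1)): at (-1,0), heading down
step 2 (straight(3)): at (-1,-3), heading down
step 3 (arc(right, 1)): at (-2,-4), heading left
step 4 (straight(4)): at (-6,-4), heading left
step 5 (straight(3)): at (-9,-4), heading left
nothing shorter than 5 reaches the goal.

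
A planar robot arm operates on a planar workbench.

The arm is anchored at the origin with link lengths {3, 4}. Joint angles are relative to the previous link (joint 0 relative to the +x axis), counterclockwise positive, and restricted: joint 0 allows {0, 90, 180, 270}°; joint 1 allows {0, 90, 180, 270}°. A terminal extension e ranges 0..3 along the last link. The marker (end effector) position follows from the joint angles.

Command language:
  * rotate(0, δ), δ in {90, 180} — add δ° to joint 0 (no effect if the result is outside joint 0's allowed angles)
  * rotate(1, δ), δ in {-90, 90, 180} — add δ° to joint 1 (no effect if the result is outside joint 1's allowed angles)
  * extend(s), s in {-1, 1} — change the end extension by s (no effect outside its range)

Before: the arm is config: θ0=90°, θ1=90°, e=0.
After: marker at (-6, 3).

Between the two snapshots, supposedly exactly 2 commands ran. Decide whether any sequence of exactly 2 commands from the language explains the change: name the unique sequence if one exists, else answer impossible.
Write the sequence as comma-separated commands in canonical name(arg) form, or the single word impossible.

extend(1), extend(1)

from: config: θ0=90°, θ1=90°, e=0
[1] after extend(1): config: θ0=90°, θ1=90°, e=1
[2] after extend(1): config: θ0=90°, θ1=90°, e=2
uniquely the one of 49 2-step routes that fits.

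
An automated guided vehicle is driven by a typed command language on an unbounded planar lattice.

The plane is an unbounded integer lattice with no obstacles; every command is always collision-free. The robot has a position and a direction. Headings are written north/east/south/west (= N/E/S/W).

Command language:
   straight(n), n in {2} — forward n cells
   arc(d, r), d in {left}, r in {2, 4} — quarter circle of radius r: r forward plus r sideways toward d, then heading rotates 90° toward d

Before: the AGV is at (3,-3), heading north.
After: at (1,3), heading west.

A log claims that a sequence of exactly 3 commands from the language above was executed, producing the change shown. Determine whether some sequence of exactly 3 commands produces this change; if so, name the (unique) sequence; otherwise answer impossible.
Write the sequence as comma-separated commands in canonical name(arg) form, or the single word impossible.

straight(2), straight(2), arc(left, 2)

key: position moved to (1,3) AND the heading swung to W — translation plus rotation needed
initial: at (3,-3), heading north
step 1 (straight(2)): at (3,-1), heading north
step 2 (straight(2)): at (3,1), heading north
step 3 (arc(left, 2)): at (1,3), heading west
all 27 alternatives checked — unique.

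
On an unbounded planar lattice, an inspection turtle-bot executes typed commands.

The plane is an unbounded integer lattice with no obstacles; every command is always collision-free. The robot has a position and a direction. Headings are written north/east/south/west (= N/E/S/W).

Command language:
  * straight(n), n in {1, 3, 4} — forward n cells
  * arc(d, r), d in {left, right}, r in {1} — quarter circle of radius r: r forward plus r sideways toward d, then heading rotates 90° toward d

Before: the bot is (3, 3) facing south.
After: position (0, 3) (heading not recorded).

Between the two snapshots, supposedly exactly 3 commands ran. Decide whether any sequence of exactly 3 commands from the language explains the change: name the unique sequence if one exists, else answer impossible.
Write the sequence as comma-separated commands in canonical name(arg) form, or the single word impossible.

arc(right, 1), straight(1), arc(right, 1)

start: (3, 3) facing south
1. arc(right, 1) → (2, 2) facing west
2. straight(1) → (1, 2) facing west
3. arc(right, 1) → (0, 3) facing north
no rival 3-sequence matches.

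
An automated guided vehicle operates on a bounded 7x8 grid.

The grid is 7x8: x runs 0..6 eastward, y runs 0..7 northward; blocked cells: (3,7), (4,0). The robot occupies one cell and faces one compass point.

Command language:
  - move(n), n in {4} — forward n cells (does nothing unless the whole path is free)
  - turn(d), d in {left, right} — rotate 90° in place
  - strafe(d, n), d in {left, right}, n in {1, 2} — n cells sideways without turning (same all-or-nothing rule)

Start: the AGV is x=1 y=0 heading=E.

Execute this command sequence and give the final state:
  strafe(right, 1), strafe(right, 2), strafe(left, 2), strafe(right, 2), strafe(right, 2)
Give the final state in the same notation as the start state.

x=1 y=0 heading=E

start: x=1 y=0 heading=E
t=1 strafe(right, 1) ⇒ x=1 y=0 heading=E
t=2 strafe(right, 2) ⇒ x=1 y=0 heading=E
t=3 strafe(left, 2) ⇒ x=1 y=2 heading=E
t=4 strafe(right, 2) ⇒ x=1 y=0 heading=E
t=5 strafe(right, 2) ⇒ x=1 y=0 heading=E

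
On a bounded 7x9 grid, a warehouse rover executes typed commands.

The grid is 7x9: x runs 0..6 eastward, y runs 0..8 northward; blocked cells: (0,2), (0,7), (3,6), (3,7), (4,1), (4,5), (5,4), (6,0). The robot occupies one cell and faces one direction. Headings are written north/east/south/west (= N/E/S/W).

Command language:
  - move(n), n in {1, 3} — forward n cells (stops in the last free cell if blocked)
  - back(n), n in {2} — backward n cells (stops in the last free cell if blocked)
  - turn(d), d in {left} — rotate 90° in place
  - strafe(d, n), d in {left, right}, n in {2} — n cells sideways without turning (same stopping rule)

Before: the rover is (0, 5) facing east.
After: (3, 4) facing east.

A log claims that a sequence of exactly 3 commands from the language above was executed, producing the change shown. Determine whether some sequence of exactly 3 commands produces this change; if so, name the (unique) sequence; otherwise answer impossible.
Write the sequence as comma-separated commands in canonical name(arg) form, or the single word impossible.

strafe(left, 2), strafe(right, 2), move(3)

key: running move(3) before strafe(left, 2) would end elsewhere — order is forced
initial: (0, 5) facing east
1. strafe(left, 2) → (0, 6) facing east
2. strafe(right, 2) → (0, 4) facing east
3. move(3) → (3, 4) facing east
uniquely the one of 216 3-step routes that fits.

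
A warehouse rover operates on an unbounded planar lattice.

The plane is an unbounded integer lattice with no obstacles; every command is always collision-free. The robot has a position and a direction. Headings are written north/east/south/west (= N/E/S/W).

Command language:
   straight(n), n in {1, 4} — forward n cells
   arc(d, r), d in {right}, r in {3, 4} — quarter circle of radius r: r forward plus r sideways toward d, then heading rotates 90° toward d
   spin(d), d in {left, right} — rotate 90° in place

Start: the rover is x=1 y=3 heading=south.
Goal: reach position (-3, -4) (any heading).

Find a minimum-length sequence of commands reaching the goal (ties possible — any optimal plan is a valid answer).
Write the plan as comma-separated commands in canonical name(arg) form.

straight(4), arc(right, 3), straight(1)

initial: x=1 y=3 heading=south
[1] after straight(4): x=1 y=-1 heading=south
[2] after arc(right, 3): x=-2 y=-4 heading=west
[3] after straight(1): x=-3 y=-4 heading=west
minimal: 3 command(s), checked below 3.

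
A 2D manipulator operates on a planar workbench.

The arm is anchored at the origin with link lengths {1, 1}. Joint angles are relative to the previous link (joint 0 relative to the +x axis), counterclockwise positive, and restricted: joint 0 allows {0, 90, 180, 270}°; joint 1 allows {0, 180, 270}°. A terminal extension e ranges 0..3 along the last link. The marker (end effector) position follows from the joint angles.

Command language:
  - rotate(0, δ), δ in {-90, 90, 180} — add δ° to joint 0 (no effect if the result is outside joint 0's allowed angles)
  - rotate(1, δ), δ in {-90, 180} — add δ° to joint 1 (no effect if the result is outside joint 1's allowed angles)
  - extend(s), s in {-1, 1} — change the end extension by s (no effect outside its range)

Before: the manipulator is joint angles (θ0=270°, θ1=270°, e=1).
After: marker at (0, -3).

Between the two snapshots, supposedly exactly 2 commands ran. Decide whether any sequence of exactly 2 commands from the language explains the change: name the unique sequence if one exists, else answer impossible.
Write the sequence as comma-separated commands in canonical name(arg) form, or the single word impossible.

key: running rotate(1, 180) before rotate(1, -90) would end elsewhere — order is forced
initial: joint angles (θ0=270°, θ1=270°, e=1)
1. rotate(1, -90) → joint angles (θ0=270°, θ1=180°, e=1)
2. rotate(1, 180) → joint angles (θ0=270°, θ1=0°, e=1)
all 49 alternatives checked — unique.

rotate(1, -90), rotate(1, 180)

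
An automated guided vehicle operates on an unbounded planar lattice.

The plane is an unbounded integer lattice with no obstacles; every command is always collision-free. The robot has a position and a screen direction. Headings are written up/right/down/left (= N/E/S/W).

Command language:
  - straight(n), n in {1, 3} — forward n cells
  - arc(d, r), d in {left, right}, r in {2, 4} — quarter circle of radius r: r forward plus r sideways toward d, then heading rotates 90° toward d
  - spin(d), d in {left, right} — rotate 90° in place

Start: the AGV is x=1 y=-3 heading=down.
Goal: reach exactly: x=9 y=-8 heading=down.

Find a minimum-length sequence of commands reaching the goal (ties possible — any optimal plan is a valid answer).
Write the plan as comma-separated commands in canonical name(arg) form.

arc(left, 4), straight(1), straight(3), spin(right), straight(1)

begin: x=1 y=-3 heading=down
t=1 arc(left, 4) ⇒ x=5 y=-7 heading=right
t=2 straight(1) ⇒ x=6 y=-7 heading=right
t=3 straight(3) ⇒ x=9 y=-7 heading=right
t=4 spin(right) ⇒ x=9 y=-7 heading=down
t=5 straight(1) ⇒ x=9 y=-8 heading=down
no 4-step plan works, so 5 is optimal.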